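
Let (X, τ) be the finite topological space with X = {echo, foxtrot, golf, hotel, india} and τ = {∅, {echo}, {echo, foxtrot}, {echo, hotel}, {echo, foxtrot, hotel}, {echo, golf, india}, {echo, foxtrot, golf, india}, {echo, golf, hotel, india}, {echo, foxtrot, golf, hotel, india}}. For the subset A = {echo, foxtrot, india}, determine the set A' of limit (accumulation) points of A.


A' = {foxtrot, golf, hotel, india}

For each x ∈ X, list the open sets U ∈ τ with x ∈ U, then check whether U ∩ (A ∖ {x}) ≠ ∅ for every such U.
  x = echo: open {echo} ∋ x has {echo} ∩ (A ∖ {echo}) = ∅, so x is NOT a limit point.
  x = foxtrot: opens ∋ x are {echo, foxtrot}, {echo, foxtrot, hotel}, {echo, foxtrot, golf, india}, {echo, foxtrot, golf, hotel, india}; each meets A ∖ {foxtrot}, so x IS a limit point.
  x = golf: opens ∋ x are {echo, golf, india}, {echo, foxtrot, golf, india}, {echo, golf, hotel, india}, {echo, foxtrot, golf, hotel, india}; each meets A ∖ {golf}, so x IS a limit point.
  x = hotel: opens ∋ x are {echo, hotel}, {echo, foxtrot, hotel}, {echo, golf, hotel, india}, {echo, foxtrot, golf, hotel, india}; each meets A ∖ {hotel}, so x IS a limit point.
  x = india: opens ∋ x are {echo, golf, india}, {echo, foxtrot, golf, india}, {echo, golf, hotel, india}, {echo, foxtrot, golf, hotel, india}; each meets A ∖ {india}, so x IS a limit point.
Collecting: A' = {foxtrot, golf, hotel, india}.


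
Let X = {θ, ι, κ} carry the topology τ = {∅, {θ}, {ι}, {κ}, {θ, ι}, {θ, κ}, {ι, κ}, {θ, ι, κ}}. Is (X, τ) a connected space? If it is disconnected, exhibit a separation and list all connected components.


(X, τ) is disconnected; components = [{θ}, {ι}, {κ}].

Find clopen sets (U ∈ τ with X ∖ U ∈ τ):
  U = ∅, X ∖ U = {θ, ι, κ} — both open, so U is clopen.
  U = {θ}, X ∖ U = {ι, κ} — both open, so U is clopen.
  U = {ι}, X ∖ U = {θ, κ} — both open, so U is clopen.
  U = {κ}, X ∖ U = {θ, ι} — both open, so U is clopen.
  U = {θ, ι}, X ∖ U = {κ} — both open, so U is clopen.
  U = {θ, κ}, X ∖ U = {ι} — both open, so U is clopen.
  U = {ι, κ}, X ∖ U = {θ} — both open, so U is clopen.
  U = {θ, ι, κ}, X ∖ U = ∅ — both open, so U is clopen.
Nontrivial clopen(s) exist: e.g. {θ, ι}. So (X, τ) is disconnected.
Compute connected components by grouping points that agree on all clopens:
  component: {θ}
  component: {ι}
  component: {κ}


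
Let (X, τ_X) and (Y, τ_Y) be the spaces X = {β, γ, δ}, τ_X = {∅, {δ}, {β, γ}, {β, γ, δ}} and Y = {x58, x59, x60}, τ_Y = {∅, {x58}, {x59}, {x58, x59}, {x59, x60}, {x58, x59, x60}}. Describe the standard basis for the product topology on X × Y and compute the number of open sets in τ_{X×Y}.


Basis B = {∅ × ∅, {δ} × {x58}, {δ} × {x59}, {β, γ} × {x58}, {β, γ} × {x59}, {δ} × {x58, x59}, {δ} × {x59, x60}, {β, γ, δ} × {x58}, {β, γ, δ} × {x59}, {δ} × {x58, x59, x60}, {β, γ} × {x58, x59}, {β, γ} × {x59, x60}, {β, γ} × {x58, x59, x60}, {β, γ, δ} × {x58, x59}, {β, γ, δ} × {x59, x60}, {β, γ, δ} × {x58, x59, x60}}; |τ_{X×Y}| = 36.

Enumerate products U × V with U ∈ τ_X, V ∈ τ_Y (deduplicated):
  ∅ × ∅ = {} (∅)
  {δ} × {x58} = {(δ,x58)}
  {δ} × {x59} = {(δ,x59)}
  {β, γ} × {x58} = {(β,x58), (γ,x58)}
  {β, γ} × {x59} = {(β,x59), (γ,x59)}
  {δ} × {x58, x59} = {(δ,x58), (δ,x59)}
  {δ} × {x59, x60} = {(δ,x59), (δ,x60)}
  {β, γ, δ} × {x58} = {(β,x58), (γ,x58), (δ,x58)}
  {β, γ, δ} × {x59} = {(β,x59), (γ,x59), (δ,x59)}
  {δ} × {x58, x59, x60} = {(δ,x58), (δ,x59), (δ,x60)}
  {β, γ} × {x58, x59} = {(β,x58), (β,x59), (γ,x58), (γ,x59)}
  {β, γ} × {x59, x60} = {(β,x59), (β,x60), (γ,x59), (γ,x60)}
  {β, γ} × {x58, x59, x60} = {(β,x58), (β,x59), (β,x60), (γ,x58), (γ,x59), (γ,x60)}
  {β, γ, δ} × {x58, x59} = {(β,x58), (β,x59), (γ,x58), (γ,x59), (δ,x58), (δ,x59)}
  {β, γ, δ} × {x59, x60} = {(β,x59), (β,x60), (γ,x59), (γ,x60), (δ,x59), (δ,x60)}
  {β, γ, δ} × {x58, x59, x60} = {(β,x58), (β,x59), (β,x60), (γ,x58), (γ,x59), (γ,x60), (δ,x58), (δ,x59), (δ,x60)}
These 16 distinct sets form the basis B.
Close under arbitrary unions to get τ_{X×Y}; counting gives |τ_{X×Y}| = 36.


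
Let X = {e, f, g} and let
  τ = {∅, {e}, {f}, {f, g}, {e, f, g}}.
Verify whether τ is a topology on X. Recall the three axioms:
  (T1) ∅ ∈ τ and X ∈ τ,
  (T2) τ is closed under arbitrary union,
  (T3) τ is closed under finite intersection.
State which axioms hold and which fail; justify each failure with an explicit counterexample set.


τ is NOT a topology on X.

Axiom (T1): ∅ ∈ τ? Yes; X ∈ τ? Yes.
Axiom (T2/T3): check pairwise unions and intersections of members of τ.
Counterexample for (T2): {e} ∪ {f} = {e, f} ∉ τ. Therefore τ is NOT a topology.


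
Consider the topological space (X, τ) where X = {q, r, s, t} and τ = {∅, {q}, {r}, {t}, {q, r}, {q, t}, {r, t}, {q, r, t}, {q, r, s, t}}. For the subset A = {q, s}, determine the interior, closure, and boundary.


int(A) = {q}, cl(A) = {q, s}, ∂A = {s}.

Closed sets in (X, τ) are complements of opens:
  closed(X, τ) = {∅, {s}, {q, s}, {r, s}, {s, t}, {q, r, s}, {q, s, t}, {r, s, t}, {q, r, s, t}}.
int(A) = ⋃ {U ∈ τ : U ⊆ A}. Opens contained in A: ∅, {q}.
Taking the union of these: int(A) = {q}.
cl(A) = ⋂ {C closed : A ⊆ C}. Closed sets containing A: {q, s}, {q, r, s}, {q, s, t}, {q, r, s, t}.
Intersecting these: cl(A) = {q, s}.
∂A = cl(A) ∖ int(A) = {q, s} ∖ {q} = {s}.


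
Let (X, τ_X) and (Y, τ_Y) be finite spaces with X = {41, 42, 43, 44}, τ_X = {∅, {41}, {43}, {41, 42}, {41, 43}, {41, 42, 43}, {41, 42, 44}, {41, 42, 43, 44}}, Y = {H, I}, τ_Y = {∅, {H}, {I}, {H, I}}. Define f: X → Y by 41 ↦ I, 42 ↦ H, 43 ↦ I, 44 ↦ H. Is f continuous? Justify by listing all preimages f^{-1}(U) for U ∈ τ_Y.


f is NOT continuous.

Compute f^{-1}(U) for each U ∈ τ_Y:
  U = ∅: f^{-1}(U) = ∅ ∈ τ_X ✓.
  U = {H}: f^{-1}(U) = {42, 44} ∉ τ_X ✗.
  U = {I}: f^{-1}(U) = {41, 43} ∈ τ_X ✓.
  U = {H, I}: f^{-1}(U) = {41, 42, 43, 44} ∈ τ_X ✓.
Found U = {H} with f^{-1}(U) = {42, 44} not in τ_X. Therefore f is NOT continuous.


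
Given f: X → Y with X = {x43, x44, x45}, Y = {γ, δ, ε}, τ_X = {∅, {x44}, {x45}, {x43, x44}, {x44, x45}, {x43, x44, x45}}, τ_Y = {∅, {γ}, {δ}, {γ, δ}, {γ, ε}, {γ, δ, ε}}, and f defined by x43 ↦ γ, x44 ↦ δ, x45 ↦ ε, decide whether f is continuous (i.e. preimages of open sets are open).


f is NOT continuous.

Compute f^{-1}(U) for each U ∈ τ_Y:
  U = ∅: f^{-1}(U) = ∅ ∈ τ_X ✓.
  U = {γ}: f^{-1}(U) = {x43} ∉ τ_X ✗.
  U = {δ}: f^{-1}(U) = {x44} ∈ τ_X ✓.
  U = {γ, δ}: f^{-1}(U) = {x43, x44} ∈ τ_X ✓.
  U = {γ, ε}: f^{-1}(U) = {x43, x45} ∉ τ_X ✗.
  U = {γ, δ, ε}: f^{-1}(U) = {x43, x44, x45} ∈ τ_X ✓.
Found U = {γ} with f^{-1}(U) = {x43} not in τ_X. Therefore f is NOT continuous.


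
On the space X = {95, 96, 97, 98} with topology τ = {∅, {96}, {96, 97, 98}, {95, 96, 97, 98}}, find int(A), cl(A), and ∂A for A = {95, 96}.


int(A) = {96}, cl(A) = {95, 96, 97, 98}, ∂A = {95, 97, 98}.

Closed sets in (X, τ) are complements of opens:
  closed(X, τ) = {∅, {95}, {95, 97, 98}, {95, 96, 97, 98}}.
int(A) = ⋃ {U ∈ τ : U ⊆ A}. Opens contained in A: ∅, {96}.
Taking the union of these: int(A) = {96}.
cl(A) = ⋂ {C closed : A ⊆ C}. Closed sets containing A: {95, 96, 97, 98}.
Intersecting these: cl(A) = {95, 96, 97, 98}.
∂A = cl(A) ∖ int(A) = {95, 96, 97, 98} ∖ {96} = {95, 97, 98}.


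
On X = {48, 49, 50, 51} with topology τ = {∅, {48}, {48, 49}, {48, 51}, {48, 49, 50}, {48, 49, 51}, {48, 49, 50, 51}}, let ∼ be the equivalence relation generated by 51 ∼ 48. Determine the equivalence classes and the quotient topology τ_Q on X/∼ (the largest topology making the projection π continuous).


X/∼ = {[48=51], [49], [50]}; |τ_Q| = 4.

Equivalence classes: [48=51], [49], [50].
Quotient map π: X → X/∼ sends 48 ↦ [48=51], 49 ↦ [49], 50 ↦ [50], 51 ↦ [48=51].
For each subset V ⊆ X/∼, compute π^{-1}(V) ⊆ X and check whether π^{-1}(V) ∈ τ. V is open in τ_Q iff π^{-1}(V) ∈ τ.
  V = {}: π^{-1}(V) = ∅ ∈ τ ✓.
  V = {[48=51]}: π^{-1}(V) = {48, 51} ∈ τ ✓.
  V = {[49]}: π^{-1}(V) = {49} ∉ τ ✗.
  V = {[48=51], [49]}: π^{-1}(V) = {48, 49, 51} ∈ τ ✓.
  V = {[50]}: π^{-1}(V) = {50} ∉ τ ✗.
  V = {[48=51], [50]}: π^{-1}(V) = {48, 50, 51} ∉ τ ✗.
  V = {[49], [50]}: π^{-1}(V) = {49, 50} ∉ τ ✗.
  V = {[48=51], [49], [50]}: π^{-1}(V) = {48, 49, 50, 51} ∈ τ ✓.
Open sets in the quotient: τ_Q = {{}, {[48=51]}, {[48=51], [49]}, {[48=51], [49], [50]}} (4 elements).


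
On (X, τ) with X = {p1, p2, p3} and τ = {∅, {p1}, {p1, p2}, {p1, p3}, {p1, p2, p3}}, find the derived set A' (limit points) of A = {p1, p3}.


A' = {p2, p3}

For each x ∈ X, list the open sets U ∈ τ with x ∈ U, then check whether U ∩ (A ∖ {x}) ≠ ∅ for every such U.
  x = p1: open {p1} ∋ x has {p1} ∩ (A ∖ {p1}) = ∅, so x is NOT a limit point.
  x = p2: opens ∋ x are {p1, p2}, {p1, p2, p3}; each meets A ∖ {p2}, so x IS a limit point.
  x = p3: opens ∋ x are {p1, p3}, {p1, p2, p3}; each meets A ∖ {p3}, so x IS a limit point.
Collecting: A' = {p2, p3}.


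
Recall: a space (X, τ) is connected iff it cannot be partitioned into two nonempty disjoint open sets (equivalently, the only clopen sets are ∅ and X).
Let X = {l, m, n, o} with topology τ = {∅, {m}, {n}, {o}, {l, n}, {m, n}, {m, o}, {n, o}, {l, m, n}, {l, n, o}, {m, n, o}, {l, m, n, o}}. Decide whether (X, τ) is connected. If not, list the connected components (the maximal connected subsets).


(X, τ) is disconnected; components = [{m}, {o}, {l, n}].

Find clopen sets (U ∈ τ with X ∖ U ∈ τ):
  U = ∅, X ∖ U = {l, m, n, o} — both open, so U is clopen.
  U = {m}, X ∖ U = {l, n, o} — both open, so U is clopen.
  U = {o}, X ∖ U = {l, m, n} — both open, so U is clopen.
  U = {l, n}, X ∖ U = {m, o} — both open, so U is clopen.
  U = {m, o}, X ∖ U = {l, n} — both open, so U is clopen.
  U = {l, m, n}, X ∖ U = {o} — both open, so U is clopen.
  U = {l, n, o}, X ∖ U = {m} — both open, so U is clopen.
  U = {l, m, n, o}, X ∖ U = ∅ — both open, so U is clopen.
Nontrivial clopen(s) exist: e.g. {m, o}. So (X, τ) is disconnected.
Compute connected components by grouping points that agree on all clopens:
  component: {m}
  component: {o}
  component: {l, n}


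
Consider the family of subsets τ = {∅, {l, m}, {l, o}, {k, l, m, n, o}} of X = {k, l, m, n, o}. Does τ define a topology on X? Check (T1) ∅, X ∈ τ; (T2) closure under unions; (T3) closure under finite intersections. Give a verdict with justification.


τ is NOT a topology on X.

Axiom (T1): ∅ ∈ τ? Yes; X ∈ τ? Yes.
Axiom (T2/T3): check pairwise unions and intersections of members of τ.
Counterexample for (T3): {l, m} ∩ {l, o} = {l} ∉ τ. Therefore τ is NOT a topology.


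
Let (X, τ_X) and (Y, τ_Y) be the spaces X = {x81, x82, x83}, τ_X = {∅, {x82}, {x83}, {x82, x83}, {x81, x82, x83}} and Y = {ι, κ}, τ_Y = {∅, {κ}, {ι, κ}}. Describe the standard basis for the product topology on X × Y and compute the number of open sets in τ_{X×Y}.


Basis B = {∅ × ∅, {x82} × {κ}, {x83} × {κ}, {x82} × {ι, κ}, {x82, x83} × {κ}, {x83} × {ι, κ}, {x81, x82, x83} × {κ}, {x82, x83} × {ι, κ}, {x81, x82, x83} × {ι, κ}}; |τ_{X×Y}| = 14.

Enumerate products U × V with U ∈ τ_X, V ∈ τ_Y (deduplicated):
  ∅ × ∅ = {} (∅)
  {x82} × {κ} = {(x82,κ)}
  {x83} × {κ} = {(x83,κ)}
  {x82} × {ι, κ} = {(x82,ι), (x82,κ)}
  {x82, x83} × {κ} = {(x82,κ), (x83,κ)}
  {x83} × {ι, κ} = {(x83,ι), (x83,κ)}
  {x81, x82, x83} × {κ} = {(x81,κ), (x82,κ), (x83,κ)}
  {x82, x83} × {ι, κ} = {(x82,ι), (x82,κ), (x83,ι), (x83,κ)}
  {x81, x82, x83} × {ι, κ} = {(x81,ι), (x81,κ), (x82,ι), (x82,κ), (x83,ι), (x83,κ)}
These 9 distinct sets form the basis B.
Close under arbitrary unions to get τ_{X×Y}; counting gives |τ_{X×Y}| = 14.


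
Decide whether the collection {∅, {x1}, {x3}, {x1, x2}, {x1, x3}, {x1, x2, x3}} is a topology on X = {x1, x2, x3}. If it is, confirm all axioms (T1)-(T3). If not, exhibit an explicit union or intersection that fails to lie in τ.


τ IS a topology on X.

Axiom (T1): ∅ ∈ τ? Yes; X ∈ τ? Yes.
Axiom (T2/T3): check pairwise unions and intersections of members of τ.
All pairwise intersections and unions checked — each lies in τ. Therefore τ satisfies (T1), (T2), (T3): it IS a topology on X.


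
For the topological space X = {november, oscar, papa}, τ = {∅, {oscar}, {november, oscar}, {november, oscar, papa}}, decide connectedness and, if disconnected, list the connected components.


(X, τ) is connected.

Find clopen sets (U ∈ τ with X ∖ U ∈ τ):
  U = ∅, X ∖ U = {november, oscar, papa} — both open, so U is clopen.
  U = {november, oscar, papa}, X ∖ U = ∅ — both open, so U is clopen.
Only trivial clopens (∅ and X) exist, so (X, τ) is connected.
Compute connected components by grouping points that agree on all clopens:
  component: {november, oscar, papa}


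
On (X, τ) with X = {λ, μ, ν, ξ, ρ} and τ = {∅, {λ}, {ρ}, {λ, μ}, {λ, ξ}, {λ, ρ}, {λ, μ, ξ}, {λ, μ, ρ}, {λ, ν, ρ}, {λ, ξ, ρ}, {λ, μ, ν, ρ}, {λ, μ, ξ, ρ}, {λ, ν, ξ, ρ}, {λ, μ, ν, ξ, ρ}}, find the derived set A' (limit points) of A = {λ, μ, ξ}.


A' = {μ, ν, ξ}

For each x ∈ X, list the open sets U ∈ τ with x ∈ U, then check whether U ∩ (A ∖ {x}) ≠ ∅ for every such U.
  x = λ: open {λ} ∋ x has {λ} ∩ (A ∖ {λ}) = ∅, so x is NOT a limit point.
  x = μ: opens ∋ x are {λ, μ}, {λ, μ, ξ}, {λ, μ, ρ}, {λ, μ, ν, ρ}, {λ, μ, ξ, ρ}, {λ, μ, ν, ξ, ρ}; each meets A ∖ {μ}, so x IS a limit point.
  x = ν: opens ∋ x are {λ, ν, ρ}, {λ, μ, ν, ρ}, {λ, ν, ξ, ρ}, {λ, μ, ν, ξ, ρ}; each meets A ∖ {ν}, so x IS a limit point.
  x = ξ: opens ∋ x are {λ, ξ}, {λ, μ, ξ}, {λ, ξ, ρ}, {λ, μ, ξ, ρ}, {λ, ν, ξ, ρ}, {λ, μ, ν, ξ, ρ}; each meets A ∖ {ξ}, so x IS a limit point.
  x = ρ: open {ρ} ∋ x has {ρ} ∩ (A ∖ {ρ}) = ∅, so x is NOT a limit point.
Collecting: A' = {μ, ν, ξ}.


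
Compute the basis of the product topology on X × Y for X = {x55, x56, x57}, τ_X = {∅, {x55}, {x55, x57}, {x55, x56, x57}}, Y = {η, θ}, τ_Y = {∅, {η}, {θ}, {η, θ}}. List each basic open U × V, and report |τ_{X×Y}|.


Basis B = {∅ × ∅, {x55} × {η}, {x55} × {θ}, {x55} × {η, θ}, {x55, x57} × {η}, {x55, x57} × {θ}, {x55, x56, x57} × {η}, {x55, x56, x57} × {θ}, {x55, x57} × {η, θ}, {x55, x56, x57} × {η, θ}}; |τ_{X×Y}| = 16.

Enumerate products U × V with U ∈ τ_X, V ∈ τ_Y (deduplicated):
  ∅ × ∅ = {} (∅)
  {x55} × {η} = {(x55,η)}
  {x55} × {θ} = {(x55,θ)}
  {x55} × {η, θ} = {(x55,η), (x55,θ)}
  {x55, x57} × {η} = {(x55,η), (x57,η)}
  {x55, x57} × {θ} = {(x55,θ), (x57,θ)}
  {x55, x56, x57} × {η} = {(x55,η), (x56,η), (x57,η)}
  {x55, x56, x57} × {θ} = {(x55,θ), (x56,θ), (x57,θ)}
  {x55, x57} × {η, θ} = {(x55,η), (x55,θ), (x57,η), (x57,θ)}
  {x55, x56, x57} × {η, θ} = {(x55,η), (x55,θ), (x56,η), (x56,θ), (x57,η), (x57,θ)}
These 10 distinct sets form the basis B.
Close under arbitrary unions to get τ_{X×Y}; counting gives |τ_{X×Y}| = 16.


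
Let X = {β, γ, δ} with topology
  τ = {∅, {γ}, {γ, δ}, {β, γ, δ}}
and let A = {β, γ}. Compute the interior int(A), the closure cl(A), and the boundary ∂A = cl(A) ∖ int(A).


int(A) = {γ}, cl(A) = {β, γ, δ}, ∂A = {β, δ}.

Closed sets in (X, τ) are complements of opens:
  closed(X, τ) = {∅, {β}, {β, δ}, {β, γ, δ}}.
int(A) = ⋃ {U ∈ τ : U ⊆ A}. Opens contained in A: ∅, {γ}.
Taking the union of these: int(A) = {γ}.
cl(A) = ⋂ {C closed : A ⊆ C}. Closed sets containing A: {β, γ, δ}.
Intersecting these: cl(A) = {β, γ, δ}.
∂A = cl(A) ∖ int(A) = {β, γ, δ} ∖ {γ} = {β, δ}.


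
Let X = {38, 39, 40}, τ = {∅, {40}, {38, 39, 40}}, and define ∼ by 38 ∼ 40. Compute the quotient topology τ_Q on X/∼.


X/∼ = {[38=40], [39]}; |τ_Q| = 2.

Equivalence classes: [38=40], [39].
Quotient map π: X → X/∼ sends 38 ↦ [38=40], 39 ↦ [39], 40 ↦ [38=40].
For each subset V ⊆ X/∼, compute π^{-1}(V) ⊆ X and check whether π^{-1}(V) ∈ τ. V is open in τ_Q iff π^{-1}(V) ∈ τ.
  V = {}: π^{-1}(V) = ∅ ∈ τ ✓.
  V = {[38=40]}: π^{-1}(V) = {38, 40} ∉ τ ✗.
  V = {[39]}: π^{-1}(V) = {39} ∉ τ ✗.
  V = {[38=40], [39]}: π^{-1}(V) = {38, 39, 40} ∈ τ ✓.
Open sets in the quotient: τ_Q = {{}, {[38=40], [39]}} (2 elements).


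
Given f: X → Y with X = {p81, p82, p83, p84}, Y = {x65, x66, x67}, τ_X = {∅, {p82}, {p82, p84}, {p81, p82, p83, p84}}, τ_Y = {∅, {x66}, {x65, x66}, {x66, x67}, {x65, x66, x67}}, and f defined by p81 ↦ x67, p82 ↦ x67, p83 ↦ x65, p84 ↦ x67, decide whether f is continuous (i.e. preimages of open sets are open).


f is NOT continuous.

Compute f^{-1}(U) for each U ∈ τ_Y:
  U = ∅: f^{-1}(U) = ∅ ∈ τ_X ✓.
  U = {x66}: f^{-1}(U) = ∅ ∈ τ_X ✓.
  U = {x65, x66}: f^{-1}(U) = {p83} ∉ τ_X ✗.
  U = {x66, x67}: f^{-1}(U) = {p81, p82, p84} ∉ τ_X ✗.
  U = {x65, x66, x67}: f^{-1}(U) = {p81, p82, p83, p84} ∈ τ_X ✓.
Found U = {x65, x66} with f^{-1}(U) = {p83} not in τ_X. Therefore f is NOT continuous.


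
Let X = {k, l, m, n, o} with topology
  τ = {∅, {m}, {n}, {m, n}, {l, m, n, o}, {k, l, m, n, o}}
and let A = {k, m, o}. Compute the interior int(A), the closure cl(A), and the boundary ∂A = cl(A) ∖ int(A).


int(A) = {m}, cl(A) = {k, l, m, o}, ∂A = {k, l, o}.

Closed sets in (X, τ) are complements of opens:
  closed(X, τ) = {∅, {k}, {k, l, o}, {k, l, m, o}, {k, l, n, o}, {k, l, m, n, o}}.
int(A) = ⋃ {U ∈ τ : U ⊆ A}. Opens contained in A: ∅, {m}.
Taking the union of these: int(A) = {m}.
cl(A) = ⋂ {C closed : A ⊆ C}. Closed sets containing A: {k, l, m, o}, {k, l, m, n, o}.
Intersecting these: cl(A) = {k, l, m, o}.
∂A = cl(A) ∖ int(A) = {k, l, m, o} ∖ {m} = {k, l, o}.


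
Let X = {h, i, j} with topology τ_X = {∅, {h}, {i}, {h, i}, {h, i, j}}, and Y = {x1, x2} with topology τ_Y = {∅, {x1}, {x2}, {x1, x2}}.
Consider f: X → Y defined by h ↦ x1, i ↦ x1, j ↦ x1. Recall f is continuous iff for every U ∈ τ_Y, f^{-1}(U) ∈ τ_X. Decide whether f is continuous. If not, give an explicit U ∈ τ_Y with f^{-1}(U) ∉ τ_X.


f IS continuous.

Compute f^{-1}(U) for each U ∈ τ_Y:
  U = ∅: f^{-1}(U) = ∅ ∈ τ_X ✓.
  U = {x1}: f^{-1}(U) = {h, i, j} ∈ τ_X ✓.
  U = {x2}: f^{-1}(U) = ∅ ∈ τ_X ✓.
  U = {x1, x2}: f^{-1}(U) = {h, i, j} ∈ τ_X ✓.
Every preimage lies in τ_X, so f IS continuous.


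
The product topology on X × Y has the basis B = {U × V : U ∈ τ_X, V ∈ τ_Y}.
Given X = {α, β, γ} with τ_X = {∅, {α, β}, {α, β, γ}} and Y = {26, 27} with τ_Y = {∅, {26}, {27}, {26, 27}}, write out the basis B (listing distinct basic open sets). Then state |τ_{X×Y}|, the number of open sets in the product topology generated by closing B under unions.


Basis B = {∅ × ∅, {α, β} × {26}, {α, β} × {27}, {α, β, γ} × {26}, {α, β, γ} × {27}, {α, β} × {26, 27}, {α, β, γ} × {26, 27}}; |τ_{X×Y}| = 9.

Enumerate products U × V with U ∈ τ_X, V ∈ τ_Y (deduplicated):
  ∅ × ∅ = {} (∅)
  {α, β} × {26} = {(α,26), (β,26)}
  {α, β} × {27} = {(α,27), (β,27)}
  {α, β, γ} × {26} = {(α,26), (β,26), (γ,26)}
  {α, β, γ} × {27} = {(α,27), (β,27), (γ,27)}
  {α, β} × {26, 27} = {(α,26), (α,27), (β,26), (β,27)}
  {α, β, γ} × {26, 27} = {(α,26), (α,27), (β,26), (β,27), (γ,26), (γ,27)}
These 7 distinct sets form the basis B.
Close under arbitrary unions to get τ_{X×Y}; counting gives |τ_{X×Y}| = 9.


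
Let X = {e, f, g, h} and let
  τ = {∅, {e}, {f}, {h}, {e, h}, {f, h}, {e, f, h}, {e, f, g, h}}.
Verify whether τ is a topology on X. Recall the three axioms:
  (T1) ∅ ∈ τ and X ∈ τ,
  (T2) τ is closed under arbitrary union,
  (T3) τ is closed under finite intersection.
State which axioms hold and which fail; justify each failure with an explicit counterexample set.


τ is NOT a topology on X.

Axiom (T1): ∅ ∈ τ? Yes; X ∈ τ? Yes.
Axiom (T2/T3): check pairwise unions and intersections of members of τ.
Counterexample for (T2): {e} ∪ {f} = {e, f} ∉ τ. Therefore τ is NOT a topology.


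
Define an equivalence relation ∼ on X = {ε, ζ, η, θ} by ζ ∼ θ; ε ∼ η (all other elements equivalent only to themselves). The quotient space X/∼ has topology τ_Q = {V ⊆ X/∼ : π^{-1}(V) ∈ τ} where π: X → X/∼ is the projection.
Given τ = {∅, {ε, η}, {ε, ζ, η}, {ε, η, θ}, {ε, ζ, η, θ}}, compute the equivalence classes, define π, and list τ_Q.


X/∼ = {[ε=η], [ζ=θ]}; |τ_Q| = 3.

Equivalence classes: [ε=η], [ζ=θ].
Quotient map π: X → X/∼ sends ε ↦ [ε=η], ζ ↦ [ζ=θ], η ↦ [ε=η], θ ↦ [ζ=θ].
For each subset V ⊆ X/∼, compute π^{-1}(V) ⊆ X and check whether π^{-1}(V) ∈ τ. V is open in τ_Q iff π^{-1}(V) ∈ τ.
  V = {}: π^{-1}(V) = ∅ ∈ τ ✓.
  V = {[ε=η]}: π^{-1}(V) = {ε, η} ∈ τ ✓.
  V = {[ζ=θ]}: π^{-1}(V) = {ζ, θ} ∉ τ ✗.
  V = {[ε=η], [ζ=θ]}: π^{-1}(V) = {ε, ζ, η, θ} ∈ τ ✓.
Open sets in the quotient: τ_Q = {{}, {[ε=η]}, {[ε=η], [ζ=θ]}} (3 elements).


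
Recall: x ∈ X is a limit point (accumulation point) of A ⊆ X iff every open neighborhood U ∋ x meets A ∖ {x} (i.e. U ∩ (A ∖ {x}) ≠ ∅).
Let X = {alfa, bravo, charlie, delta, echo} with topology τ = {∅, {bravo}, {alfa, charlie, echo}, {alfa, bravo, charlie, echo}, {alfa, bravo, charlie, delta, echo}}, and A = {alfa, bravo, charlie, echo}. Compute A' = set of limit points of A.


A' = {alfa, charlie, delta, echo}

For each x ∈ X, list the open sets U ∈ τ with x ∈ U, then check whether U ∩ (A ∖ {x}) ≠ ∅ for every such U.
  x = alfa: opens ∋ x are {alfa, charlie, echo}, {alfa, bravo, charlie, echo}, {alfa, bravo, charlie, delta, echo}; each meets A ∖ {alfa}, so x IS a limit point.
  x = bravo: open {bravo} ∋ x has {bravo} ∩ (A ∖ {bravo}) = ∅, so x is NOT a limit point.
  x = charlie: opens ∋ x are {alfa, charlie, echo}, {alfa, bravo, charlie, echo}, {alfa, bravo, charlie, delta, echo}; each meets A ∖ {charlie}, so x IS a limit point.
  x = delta: opens ∋ x are {alfa, bravo, charlie, delta, echo}; each meets A ∖ {delta}, so x IS a limit point.
  x = echo: opens ∋ x are {alfa, charlie, echo}, {alfa, bravo, charlie, echo}, {alfa, bravo, charlie, delta, echo}; each meets A ∖ {echo}, so x IS a limit point.
Collecting: A' = {alfa, charlie, delta, echo}.


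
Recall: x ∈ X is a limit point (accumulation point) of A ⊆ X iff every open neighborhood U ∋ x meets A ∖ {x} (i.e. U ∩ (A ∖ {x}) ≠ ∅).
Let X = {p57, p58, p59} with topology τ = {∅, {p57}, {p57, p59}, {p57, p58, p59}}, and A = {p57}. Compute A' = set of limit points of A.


A' = {p58, p59}

For each x ∈ X, list the open sets U ∈ τ with x ∈ U, then check whether U ∩ (A ∖ {x}) ≠ ∅ for every such U.
  x = p57: open {p57} ∋ x has {p57} ∩ (A ∖ {p57}) = ∅, so x is NOT a limit point.
  x = p58: opens ∋ x are {p57, p58, p59}; each meets A ∖ {p58}, so x IS a limit point.
  x = p59: opens ∋ x are {p57, p59}, {p57, p58, p59}; each meets A ∖ {p59}, so x IS a limit point.
Collecting: A' = {p58, p59}.


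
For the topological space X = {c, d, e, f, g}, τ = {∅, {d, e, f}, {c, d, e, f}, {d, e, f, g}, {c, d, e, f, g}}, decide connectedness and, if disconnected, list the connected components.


(X, τ) is connected.

Find clopen sets (U ∈ τ with X ∖ U ∈ τ):
  U = ∅, X ∖ U = {c, d, e, f, g} — both open, so U is clopen.
  U = {c, d, e, f, g}, X ∖ U = ∅ — both open, so U is clopen.
Only trivial clopens (∅ and X) exist, so (X, τ) is connected.
Compute connected components by grouping points that agree on all clopens:
  component: {c, d, e, f, g}


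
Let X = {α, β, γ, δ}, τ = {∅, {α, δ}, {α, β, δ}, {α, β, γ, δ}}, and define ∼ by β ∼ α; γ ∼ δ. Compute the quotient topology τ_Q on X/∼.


X/∼ = {[α=β], [γ=δ]}; |τ_Q| = 2.

Equivalence classes: [α=β], [γ=δ].
Quotient map π: X → X/∼ sends α ↦ [α=β], β ↦ [α=β], γ ↦ [γ=δ], δ ↦ [γ=δ].
For each subset V ⊆ X/∼, compute π^{-1}(V) ⊆ X and check whether π^{-1}(V) ∈ τ. V is open in τ_Q iff π^{-1}(V) ∈ τ.
  V = {}: π^{-1}(V) = ∅ ∈ τ ✓.
  V = {[α=β]}: π^{-1}(V) = {α, β} ∉ τ ✗.
  V = {[γ=δ]}: π^{-1}(V) = {γ, δ} ∉ τ ✗.
  V = {[α=β], [γ=δ]}: π^{-1}(V) = {α, β, γ, δ} ∈ τ ✓.
Open sets in the quotient: τ_Q = {{}, {[α=β], [γ=δ]}} (2 elements).


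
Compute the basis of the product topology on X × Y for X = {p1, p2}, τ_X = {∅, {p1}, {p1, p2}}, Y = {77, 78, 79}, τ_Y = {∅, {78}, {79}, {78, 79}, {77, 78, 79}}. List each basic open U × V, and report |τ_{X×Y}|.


Basis B = {∅ × ∅, {p1} × {78}, {p1} × {79}, {p1} × {78, 79}, {p1, p2} × {78}, {p1, p2} × {79}, {p1} × {77, 78, 79}, {p1, p2} × {78, 79}, {p1, p2} × {77, 78, 79}}; |τ_{X×Y}| = 14.

Enumerate products U × V with U ∈ τ_X, V ∈ τ_Y (deduplicated):
  ∅ × ∅ = {} (∅)
  {p1} × {78} = {(p1,78)}
  {p1} × {79} = {(p1,79)}
  {p1} × {78, 79} = {(p1,78), (p1,79)}
  {p1, p2} × {78} = {(p1,78), (p2,78)}
  {p1, p2} × {79} = {(p1,79), (p2,79)}
  {p1} × {77, 78, 79} = {(p1,77), (p1,78), (p1,79)}
  {p1, p2} × {78, 79} = {(p1,78), (p1,79), (p2,78), (p2,79)}
  {p1, p2} × {77, 78, 79} = {(p1,77), (p1,78), (p1,79), (p2,77), (p2,78), (p2,79)}
These 9 distinct sets form the basis B.
Close under arbitrary unions to get τ_{X×Y}; counting gives |τ_{X×Y}| = 14.


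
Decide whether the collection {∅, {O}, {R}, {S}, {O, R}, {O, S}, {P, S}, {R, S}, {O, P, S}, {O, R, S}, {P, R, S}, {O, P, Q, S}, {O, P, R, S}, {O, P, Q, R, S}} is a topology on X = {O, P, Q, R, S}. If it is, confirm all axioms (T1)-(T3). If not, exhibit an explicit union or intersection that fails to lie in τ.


τ IS a topology on X.

Axiom (T1): ∅ ∈ τ? Yes; X ∈ τ? Yes.
Axiom (T2/T3): check pairwise unions and intersections of members of τ.
All pairwise intersections and unions checked — each lies in τ. Therefore τ satisfies (T1), (T2), (T3): it IS a topology on X.


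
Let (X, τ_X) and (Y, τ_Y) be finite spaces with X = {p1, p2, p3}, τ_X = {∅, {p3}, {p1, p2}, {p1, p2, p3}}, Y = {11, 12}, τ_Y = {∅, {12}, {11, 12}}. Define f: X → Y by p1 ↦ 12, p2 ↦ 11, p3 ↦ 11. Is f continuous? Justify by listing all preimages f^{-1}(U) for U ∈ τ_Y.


f is NOT continuous.

Compute f^{-1}(U) for each U ∈ τ_Y:
  U = ∅: f^{-1}(U) = ∅ ∈ τ_X ✓.
  U = {12}: f^{-1}(U) = {p1} ∉ τ_X ✗.
  U = {11, 12}: f^{-1}(U) = {p1, p2, p3} ∈ τ_X ✓.
Found U = {12} with f^{-1}(U) = {p1} not in τ_X. Therefore f is NOT continuous.


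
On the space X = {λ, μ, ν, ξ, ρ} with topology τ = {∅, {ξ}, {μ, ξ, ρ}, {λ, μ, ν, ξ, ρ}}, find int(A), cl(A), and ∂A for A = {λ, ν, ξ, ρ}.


int(A) = {ξ}, cl(A) = {λ, μ, ν, ξ, ρ}, ∂A = {λ, μ, ν, ρ}.

Closed sets in (X, τ) are complements of opens:
  closed(X, τ) = {∅, {λ, ν}, {λ, μ, ν, ρ}, {λ, μ, ν, ξ, ρ}}.
int(A) = ⋃ {U ∈ τ : U ⊆ A}. Opens contained in A: ∅, {ξ}.
Taking the union of these: int(A) = {ξ}.
cl(A) = ⋂ {C closed : A ⊆ C}. Closed sets containing A: {λ, μ, ν, ξ, ρ}.
Intersecting these: cl(A) = {λ, μ, ν, ξ, ρ}.
∂A = cl(A) ∖ int(A) = {λ, μ, ν, ξ, ρ} ∖ {ξ} = {λ, μ, ν, ρ}.


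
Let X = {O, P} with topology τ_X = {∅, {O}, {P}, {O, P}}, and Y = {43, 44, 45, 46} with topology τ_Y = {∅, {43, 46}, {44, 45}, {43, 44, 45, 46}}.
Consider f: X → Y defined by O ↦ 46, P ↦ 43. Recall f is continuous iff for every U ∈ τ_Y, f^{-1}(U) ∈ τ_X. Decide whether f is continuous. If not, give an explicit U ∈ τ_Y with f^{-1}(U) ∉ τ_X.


f IS continuous.

Compute f^{-1}(U) for each U ∈ τ_Y:
  U = ∅: f^{-1}(U) = ∅ ∈ τ_X ✓.
  U = {43, 46}: f^{-1}(U) = {O, P} ∈ τ_X ✓.
  U = {44, 45}: f^{-1}(U) = ∅ ∈ τ_X ✓.
  U = {43, 44, 45, 46}: f^{-1}(U) = {O, P} ∈ τ_X ✓.
Every preimage lies in τ_X, so f IS continuous.


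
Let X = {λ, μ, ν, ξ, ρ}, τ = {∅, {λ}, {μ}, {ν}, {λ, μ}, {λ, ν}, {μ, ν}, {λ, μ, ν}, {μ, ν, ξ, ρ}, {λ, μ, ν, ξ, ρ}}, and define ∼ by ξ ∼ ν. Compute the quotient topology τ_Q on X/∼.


X/∼ = {[λ], [μ], [ν=ξ], [ρ]}; |τ_Q| = 6.

Equivalence classes: [λ], [μ], [ν=ξ], [ρ].
Quotient map π: X → X/∼ sends λ ↦ [λ], μ ↦ [μ], ν ↦ [ν=ξ], ξ ↦ [ν=ξ], ρ ↦ [ρ].
For each subset V ⊆ X/∼, compute π^{-1}(V) ⊆ X and check whether π^{-1}(V) ∈ τ. V is open in τ_Q iff π^{-1}(V) ∈ τ.
  V = {}: π^{-1}(V) = ∅ ∈ τ ✓.
  V = {[λ]}: π^{-1}(V) = {λ} ∈ τ ✓.
  V = {[μ]}: π^{-1}(V) = {μ} ∈ τ ✓.
  V = {[λ], [μ]}: π^{-1}(V) = {λ, μ} ∈ τ ✓.
  V = {[ν=ξ]}: π^{-1}(V) = {ν, ξ} ∉ τ ✗.
  V = {[λ], [ν=ξ]}: π^{-1}(V) = {λ, ν, ξ} ∉ τ ✗.
  V = {[μ], [ν=ξ]}: π^{-1}(V) = {μ, ν, ξ} ∉ τ ✗.
  V = {[λ], [μ], [ν=ξ]}: π^{-1}(V) = {λ, μ, ν, ξ} ∉ τ ✗.
  V = {[ρ]}: π^{-1}(V) = {ρ} ∉ τ ✗.
  V = {[λ], [ρ]}: π^{-1}(V) = {λ, ρ} ∉ τ ✗.
  V = {[μ], [ρ]}: π^{-1}(V) = {μ, ρ} ∉ τ ✗.
  V = {[λ], [μ], [ρ]}: π^{-1}(V) = {λ, μ, ρ} ∉ τ ✗.
  V = {[ν=ξ], [ρ]}: π^{-1}(V) = {ν, ξ, ρ} ∉ τ ✗.
  V = {[λ], [ν=ξ], [ρ]}: π^{-1}(V) = {λ, ν, ξ, ρ} ∉ τ ✗.
  V = {[μ], [ν=ξ], [ρ]}: π^{-1}(V) = {μ, ν, ξ, ρ} ∈ τ ✓.
  V = {[λ], [μ], [ν=ξ], [ρ]}: π^{-1}(V) = {λ, μ, ν, ξ, ρ} ∈ τ ✓.
Open sets in the quotient: τ_Q = {{}, {[λ]}, {[μ]}, {[λ], [μ]}, {[μ], [ν=ξ], [ρ]}, {[λ], [μ], [ν=ξ], [ρ]}} (6 elements).


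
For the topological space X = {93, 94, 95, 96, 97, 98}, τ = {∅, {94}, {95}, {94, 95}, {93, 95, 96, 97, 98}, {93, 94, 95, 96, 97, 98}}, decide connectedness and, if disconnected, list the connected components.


(X, τ) is disconnected; components = [{94}, {93, 95, 96, 97, 98}].

Find clopen sets (U ∈ τ with X ∖ U ∈ τ):
  U = ∅, X ∖ U = {93, 94, 95, 96, 97, 98} — both open, so U is clopen.
  U = {94}, X ∖ U = {93, 95, 96, 97, 98} — both open, so U is clopen.
  U = {93, 95, 96, 97, 98}, X ∖ U = {94} — both open, so U is clopen.
  U = {93, 94, 95, 96, 97, 98}, X ∖ U = ∅ — both open, so U is clopen.
Nontrivial clopen(s) exist: e.g. {93, 95, 96, 97, 98}. So (X, τ) is disconnected.
Compute connected components by grouping points that agree on all clopens:
  component: {94}
  component: {93, 95, 96, 97, 98}


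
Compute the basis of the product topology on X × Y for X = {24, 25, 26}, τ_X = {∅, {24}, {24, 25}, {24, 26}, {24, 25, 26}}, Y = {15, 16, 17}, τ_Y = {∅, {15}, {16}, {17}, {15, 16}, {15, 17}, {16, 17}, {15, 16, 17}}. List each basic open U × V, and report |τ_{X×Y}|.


Basis B = {∅ × ∅, {24} × {15}, {24} × {16}, {24} × {17}, {24} × {15, 16}, {24} × {15, 17}, {24, 25} × {15}, {24, 26} × {15}, {24} × {16, 17}, {24, 25} × {16}, {24, 26} × {16}, {24, 25} × {17}, {24, 26} × {17}, {24} × {15, 16, 17}, {24, 25, 26} × {15}, {24, 25, 26} × {16}, {24, 25, 26} × {17}, {24, 25} × {15, 16}, {24, 26} × {15, 16}, {24, 25} × {15, 17}, {24, 26} × {15, 17}, {24, 25} × {16, 17}, {24, 26} × {16, 17}, {24, 25} × {15, 16, 17}, {24, 26} × {15, 16, 17}, {24, 25, 26} × {15, 16}, {24, 25, 26} × {15, 17}, {24, 25, 26} × {16, 17}, {24, 25, 26} × {15, 16, 17}}; |τ_{X×Y}| = 125.

Enumerate products U × V with U ∈ τ_X, V ∈ τ_Y (deduplicated):
  ∅ × ∅ = {} (∅)
  {24} × {15} = {(24,15)}
  {24} × {16} = {(24,16)}
  {24} × {17} = {(24,17)}
  {24} × {15, 16} = {(24,15), (24,16)}
  {24} × {15, 17} = {(24,15), (24,17)}
  {24, 25} × {15} = {(24,15), (25,15)}
  {24, 26} × {15} = {(24,15), (26,15)}
  {24} × {16, 17} = {(24,16), (24,17)}
  {24, 25} × {16} = {(24,16), (25,16)}
  {24, 26} × {16} = {(24,16), (26,16)}
  {24, 25} × {17} = {(24,17), (25,17)}
  {24, 26} × {17} = {(24,17), (26,17)}
  {24} × {15, 16, 17} = {(24,15), (24,16), (24,17)}
  {24, 25, 26} × {15} = {(24,15), (25,15), (26,15)}
  {24, 25, 26} × {16} = {(24,16), (25,16), (26,16)}
  {24, 25, 26} × {17} = {(24,17), (25,17), (26,17)}
  {24, 25} × {15, 16} = {(24,15), (24,16), (25,15), (25,16)}
  {24, 26} × {15, 16} = {(24,15), (24,16), (26,15), (26,16)}
  {24, 25} × {15, 17} = {(24,15), (24,17), (25,15), (25,17)}
  {24, 26} × {15, 17} = {(24,15), (24,17), (26,15), (26,17)}
  {24, 25} × {16, 17} = {(24,16), (24,17), (25,16), (25,17)}
  {24, 26} × {16, 17} = {(24,16), (24,17), (26,16), (26,17)}
  {24, 25} × {15, 16, 17} = {(24,15), (24,16), (24,17), (25,15), (25,16), (25,17)}
  {24, 26} × {15, 16, 17} = {(24,15), (24,16), (24,17), (26,15), (26,16), (26,17)}
  {24, 25, 26} × {15, 16} = {(24,15), (24,16), (25,15), (25,16), (26,15), (26,16)}
  {24, 25, 26} × {15, 17} = {(24,15), (24,17), (25,15), (25,17), (26,15), (26,17)}
  {24, 25, 26} × {16, 17} = {(24,16), (24,17), (25,16), (25,17), (26,16), (26,17)}
  {24, 25, 26} × {15, 16, 17} = {(24,15), (24,16), (24,17), (25,15), (25,16), (25,17), (26,15), (26,16), (26,17)}
These 29 distinct sets form the basis B.
Close under arbitrary unions to get τ_{X×Y}; counting gives |τ_{X×Y}| = 125.


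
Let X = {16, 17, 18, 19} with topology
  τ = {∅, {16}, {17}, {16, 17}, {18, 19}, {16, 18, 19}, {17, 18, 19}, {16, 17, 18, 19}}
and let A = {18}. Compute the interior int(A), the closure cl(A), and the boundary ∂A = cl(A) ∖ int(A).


int(A) = ∅, cl(A) = {18, 19}, ∂A = {18, 19}.

Closed sets in (X, τ) are complements of opens:
  closed(X, τ) = {∅, {16}, {17}, {16, 17}, {18, 19}, {16, 18, 19}, {17, 18, 19}, {16, 17, 18, 19}}.
int(A) = ⋃ {U ∈ τ : U ⊆ A}. Opens contained in A: ∅.
Taking the union of these: int(A) = ∅.
cl(A) = ⋂ {C closed : A ⊆ C}. Closed sets containing A: {18, 19}, {16, 18, 19}, {17, 18, 19}, {16, 17, 18, 19}.
Intersecting these: cl(A) = {18, 19}.
∂A = cl(A) ∖ int(A) = {18, 19} ∖ ∅ = {18, 19}.


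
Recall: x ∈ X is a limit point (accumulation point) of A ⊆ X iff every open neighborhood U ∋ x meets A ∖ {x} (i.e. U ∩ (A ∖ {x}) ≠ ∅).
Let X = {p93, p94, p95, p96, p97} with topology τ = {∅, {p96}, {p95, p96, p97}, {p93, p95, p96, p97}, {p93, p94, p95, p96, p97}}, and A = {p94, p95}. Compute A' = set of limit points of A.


A' = {p93, p94, p97}

For each x ∈ X, list the open sets U ∈ τ with x ∈ U, then check whether U ∩ (A ∖ {x}) ≠ ∅ for every such U.
  x = p93: opens ∋ x are {p93, p95, p96, p97}, {p93, p94, p95, p96, p97}; each meets A ∖ {p93}, so x IS a limit point.
  x = p94: opens ∋ x are {p93, p94, p95, p96, p97}; each meets A ∖ {p94}, so x IS a limit point.
  x = p95: open {p95, p96, p97} ∋ x has {p95, p96, p97} ∩ (A ∖ {p95}) = ∅, so x is NOT a limit point.
  x = p96: open {p96} ∋ x has {p96} ∩ (A ∖ {p96}) = ∅, so x is NOT a limit point.
  x = p97: opens ∋ x are {p95, p96, p97}, {p93, p95, p96, p97}, {p93, p94, p95, p96, p97}; each meets A ∖ {p97}, so x IS a limit point.
Collecting: A' = {p93, p94, p97}.


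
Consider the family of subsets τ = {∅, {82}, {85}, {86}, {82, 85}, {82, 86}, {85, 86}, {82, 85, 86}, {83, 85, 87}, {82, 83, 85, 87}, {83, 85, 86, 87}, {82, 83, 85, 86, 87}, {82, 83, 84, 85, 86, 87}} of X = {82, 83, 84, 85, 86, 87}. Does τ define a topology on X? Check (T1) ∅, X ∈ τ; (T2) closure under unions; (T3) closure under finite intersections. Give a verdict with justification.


τ IS a topology on X.

Axiom (T1): ∅ ∈ τ? Yes; X ∈ τ? Yes.
Axiom (T2/T3): check pairwise unions and intersections of members of τ.
All pairwise intersections and unions checked — each lies in τ. Therefore τ satisfies (T1), (T2), (T3): it IS a topology on X.


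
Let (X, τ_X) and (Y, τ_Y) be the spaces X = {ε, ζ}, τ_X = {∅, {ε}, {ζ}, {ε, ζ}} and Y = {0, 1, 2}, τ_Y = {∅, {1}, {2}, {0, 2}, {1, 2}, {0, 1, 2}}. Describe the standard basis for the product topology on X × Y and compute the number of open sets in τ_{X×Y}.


Basis B = {∅ × ∅, {ε} × {1}, {ε} × {2}, {ζ} × {1}, {ζ} × {2}, {ε} × {0, 2}, {ε} × {1, 2}, {ε, ζ} × {1}, {ε, ζ} × {2}, {ζ} × {0, 2}, {ζ} × {1, 2}, {ε} × {0, 1, 2}, {ζ} × {0, 1, 2}, {ε, ζ} × {0, 2}, {ε, ζ} × {1, 2}, {ε, ζ} × {0, 1, 2}}; |τ_{X×Y}| = 36.

Enumerate products U × V with U ∈ τ_X, V ∈ τ_Y (deduplicated):
  ∅ × ∅ = {} (∅)
  {ε} × {1} = {(ε,1)}
  {ε} × {2} = {(ε,2)}
  {ζ} × {1} = {(ζ,1)}
  {ζ} × {2} = {(ζ,2)}
  {ε} × {0, 2} = {(ε,0), (ε,2)}
  {ε} × {1, 2} = {(ε,1), (ε,2)}
  {ε, ζ} × {1} = {(ε,1), (ζ,1)}
  {ε, ζ} × {2} = {(ε,2), (ζ,2)}
  {ζ} × {0, 2} = {(ζ,0), (ζ,2)}
  {ζ} × {1, 2} = {(ζ,1), (ζ,2)}
  {ε} × {0, 1, 2} = {(ε,0), (ε,1), (ε,2)}
  {ζ} × {0, 1, 2} = {(ζ,0), (ζ,1), (ζ,2)}
  {ε, ζ} × {0, 2} = {(ε,0), (ε,2), (ζ,0), (ζ,2)}
  {ε, ζ} × {1, 2} = {(ε,1), (ε,2), (ζ,1), (ζ,2)}
  {ε, ζ} × {0, 1, 2} = {(ε,0), (ε,1), (ε,2), (ζ,0), (ζ,1), (ζ,2)}
These 16 distinct sets form the basis B.
Close under arbitrary unions to get τ_{X×Y}; counting gives |τ_{X×Y}| = 36.


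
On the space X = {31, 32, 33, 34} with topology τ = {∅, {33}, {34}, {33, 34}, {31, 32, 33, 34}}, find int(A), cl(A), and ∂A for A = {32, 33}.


int(A) = {33}, cl(A) = {31, 32, 33}, ∂A = {31, 32}.

Closed sets in (X, τ) are complements of opens:
  closed(X, τ) = {∅, {31, 32}, {31, 32, 33}, {31, 32, 34}, {31, 32, 33, 34}}.
int(A) = ⋃ {U ∈ τ : U ⊆ A}. Opens contained in A: ∅, {33}.
Taking the union of these: int(A) = {33}.
cl(A) = ⋂ {C closed : A ⊆ C}. Closed sets containing A: {31, 32, 33}, {31, 32, 33, 34}.
Intersecting these: cl(A) = {31, 32, 33}.
∂A = cl(A) ∖ int(A) = {31, 32, 33} ∖ {33} = {31, 32}.


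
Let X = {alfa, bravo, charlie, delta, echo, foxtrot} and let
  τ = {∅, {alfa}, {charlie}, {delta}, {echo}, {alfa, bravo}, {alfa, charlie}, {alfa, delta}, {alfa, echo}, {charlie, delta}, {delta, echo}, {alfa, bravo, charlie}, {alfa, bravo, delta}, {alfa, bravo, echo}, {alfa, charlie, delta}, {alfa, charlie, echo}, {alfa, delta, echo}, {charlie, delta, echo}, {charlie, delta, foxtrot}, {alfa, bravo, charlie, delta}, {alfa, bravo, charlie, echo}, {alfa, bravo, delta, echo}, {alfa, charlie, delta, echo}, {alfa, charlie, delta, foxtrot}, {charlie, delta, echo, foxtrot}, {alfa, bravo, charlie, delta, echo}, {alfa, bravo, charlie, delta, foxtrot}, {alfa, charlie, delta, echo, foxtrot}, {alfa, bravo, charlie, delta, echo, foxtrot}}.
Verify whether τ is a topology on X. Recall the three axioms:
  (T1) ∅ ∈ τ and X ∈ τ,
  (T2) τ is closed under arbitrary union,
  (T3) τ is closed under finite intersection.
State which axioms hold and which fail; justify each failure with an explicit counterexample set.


τ is NOT a topology on X.

Axiom (T1): ∅ ∈ τ? Yes; X ∈ τ? Yes.
Axiom (T2/T3): check pairwise unions and intersections of members of τ.
Counterexample for (T2): {charlie} ∪ {echo} = {charlie, echo} ∉ τ. Therefore τ is NOT a topology.


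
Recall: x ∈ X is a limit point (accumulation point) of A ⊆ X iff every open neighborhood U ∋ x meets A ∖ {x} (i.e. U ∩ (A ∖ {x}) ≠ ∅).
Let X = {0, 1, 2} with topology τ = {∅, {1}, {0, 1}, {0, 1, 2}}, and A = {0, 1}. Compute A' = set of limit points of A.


A' = {0, 2}

For each x ∈ X, list the open sets U ∈ τ with x ∈ U, then check whether U ∩ (A ∖ {x}) ≠ ∅ for every such U.
  x = 0: opens ∋ x are {0, 1}, {0, 1, 2}; each meets A ∖ {0}, so x IS a limit point.
  x = 1: open {1} ∋ x has {1} ∩ (A ∖ {1}) = ∅, so x is NOT a limit point.
  x = 2: opens ∋ x are {0, 1, 2}; each meets A ∖ {2}, so x IS a limit point.
Collecting: A' = {0, 2}.
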